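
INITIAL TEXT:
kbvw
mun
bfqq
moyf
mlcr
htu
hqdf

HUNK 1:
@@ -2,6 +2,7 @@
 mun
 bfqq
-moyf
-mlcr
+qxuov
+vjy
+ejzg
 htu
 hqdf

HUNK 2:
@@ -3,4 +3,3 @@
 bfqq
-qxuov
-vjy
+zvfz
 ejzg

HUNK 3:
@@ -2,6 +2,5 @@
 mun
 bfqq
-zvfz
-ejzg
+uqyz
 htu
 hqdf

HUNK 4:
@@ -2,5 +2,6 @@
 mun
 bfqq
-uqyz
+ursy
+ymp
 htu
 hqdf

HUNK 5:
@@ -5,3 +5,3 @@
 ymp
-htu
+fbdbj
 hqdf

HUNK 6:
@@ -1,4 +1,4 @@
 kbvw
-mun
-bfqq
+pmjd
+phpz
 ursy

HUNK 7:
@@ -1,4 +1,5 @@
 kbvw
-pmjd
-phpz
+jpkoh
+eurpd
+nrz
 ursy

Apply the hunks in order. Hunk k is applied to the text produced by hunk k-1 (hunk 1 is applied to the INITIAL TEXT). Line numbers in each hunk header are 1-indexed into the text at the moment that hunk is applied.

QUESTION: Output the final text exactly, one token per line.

Hunk 1: at line 2 remove [moyf,mlcr] add [qxuov,vjy,ejzg] -> 8 lines: kbvw mun bfqq qxuov vjy ejzg htu hqdf
Hunk 2: at line 3 remove [qxuov,vjy] add [zvfz] -> 7 lines: kbvw mun bfqq zvfz ejzg htu hqdf
Hunk 3: at line 2 remove [zvfz,ejzg] add [uqyz] -> 6 lines: kbvw mun bfqq uqyz htu hqdf
Hunk 4: at line 2 remove [uqyz] add [ursy,ymp] -> 7 lines: kbvw mun bfqq ursy ymp htu hqdf
Hunk 5: at line 5 remove [htu] add [fbdbj] -> 7 lines: kbvw mun bfqq ursy ymp fbdbj hqdf
Hunk 6: at line 1 remove [mun,bfqq] add [pmjd,phpz] -> 7 lines: kbvw pmjd phpz ursy ymp fbdbj hqdf
Hunk 7: at line 1 remove [pmjd,phpz] add [jpkoh,eurpd,nrz] -> 8 lines: kbvw jpkoh eurpd nrz ursy ymp fbdbj hqdf

Answer: kbvw
jpkoh
eurpd
nrz
ursy
ymp
fbdbj
hqdf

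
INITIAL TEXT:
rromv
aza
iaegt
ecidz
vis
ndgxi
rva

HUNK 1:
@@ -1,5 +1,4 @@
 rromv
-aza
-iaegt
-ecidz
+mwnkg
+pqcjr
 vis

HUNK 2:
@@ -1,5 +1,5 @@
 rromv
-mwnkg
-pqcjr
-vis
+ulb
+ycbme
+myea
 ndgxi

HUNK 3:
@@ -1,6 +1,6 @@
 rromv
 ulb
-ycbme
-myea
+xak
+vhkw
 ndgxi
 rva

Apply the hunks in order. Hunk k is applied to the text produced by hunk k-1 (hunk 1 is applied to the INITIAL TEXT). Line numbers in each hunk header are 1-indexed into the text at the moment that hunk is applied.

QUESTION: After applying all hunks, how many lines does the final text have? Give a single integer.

Hunk 1: at line 1 remove [aza,iaegt,ecidz] add [mwnkg,pqcjr] -> 6 lines: rromv mwnkg pqcjr vis ndgxi rva
Hunk 2: at line 1 remove [mwnkg,pqcjr,vis] add [ulb,ycbme,myea] -> 6 lines: rromv ulb ycbme myea ndgxi rva
Hunk 3: at line 1 remove [ycbme,myea] add [xak,vhkw] -> 6 lines: rromv ulb xak vhkw ndgxi rva
Final line count: 6

Answer: 6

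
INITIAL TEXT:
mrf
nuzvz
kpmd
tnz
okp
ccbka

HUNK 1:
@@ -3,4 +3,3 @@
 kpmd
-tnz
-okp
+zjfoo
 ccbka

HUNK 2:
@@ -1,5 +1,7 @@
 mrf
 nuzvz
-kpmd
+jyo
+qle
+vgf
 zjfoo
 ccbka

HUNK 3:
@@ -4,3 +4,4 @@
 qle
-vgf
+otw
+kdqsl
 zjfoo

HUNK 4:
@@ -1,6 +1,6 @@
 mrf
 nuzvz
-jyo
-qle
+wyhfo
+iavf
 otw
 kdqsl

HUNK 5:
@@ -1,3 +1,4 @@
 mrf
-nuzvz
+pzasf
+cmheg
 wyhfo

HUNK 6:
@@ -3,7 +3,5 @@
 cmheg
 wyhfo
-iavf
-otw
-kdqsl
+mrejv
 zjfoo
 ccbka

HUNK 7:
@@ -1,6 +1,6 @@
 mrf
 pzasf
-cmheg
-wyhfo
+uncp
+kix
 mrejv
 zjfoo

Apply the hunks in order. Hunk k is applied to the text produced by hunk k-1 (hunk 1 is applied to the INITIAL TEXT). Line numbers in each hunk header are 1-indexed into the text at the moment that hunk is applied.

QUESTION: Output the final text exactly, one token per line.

Answer: mrf
pzasf
uncp
kix
mrejv
zjfoo
ccbka

Derivation:
Hunk 1: at line 3 remove [tnz,okp] add [zjfoo] -> 5 lines: mrf nuzvz kpmd zjfoo ccbka
Hunk 2: at line 1 remove [kpmd] add [jyo,qle,vgf] -> 7 lines: mrf nuzvz jyo qle vgf zjfoo ccbka
Hunk 3: at line 4 remove [vgf] add [otw,kdqsl] -> 8 lines: mrf nuzvz jyo qle otw kdqsl zjfoo ccbka
Hunk 4: at line 1 remove [jyo,qle] add [wyhfo,iavf] -> 8 lines: mrf nuzvz wyhfo iavf otw kdqsl zjfoo ccbka
Hunk 5: at line 1 remove [nuzvz] add [pzasf,cmheg] -> 9 lines: mrf pzasf cmheg wyhfo iavf otw kdqsl zjfoo ccbka
Hunk 6: at line 3 remove [iavf,otw,kdqsl] add [mrejv] -> 7 lines: mrf pzasf cmheg wyhfo mrejv zjfoo ccbka
Hunk 7: at line 1 remove [cmheg,wyhfo] add [uncp,kix] -> 7 lines: mrf pzasf uncp kix mrejv zjfoo ccbka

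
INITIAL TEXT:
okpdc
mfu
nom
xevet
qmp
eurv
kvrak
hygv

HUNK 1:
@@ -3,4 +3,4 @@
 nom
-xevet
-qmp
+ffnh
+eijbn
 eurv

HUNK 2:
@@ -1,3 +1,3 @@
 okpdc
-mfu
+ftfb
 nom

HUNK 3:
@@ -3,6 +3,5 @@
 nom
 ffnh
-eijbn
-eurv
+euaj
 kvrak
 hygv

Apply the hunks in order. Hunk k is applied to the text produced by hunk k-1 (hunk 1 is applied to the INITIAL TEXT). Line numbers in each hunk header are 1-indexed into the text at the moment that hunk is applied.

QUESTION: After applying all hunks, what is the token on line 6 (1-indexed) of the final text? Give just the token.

Answer: kvrak

Derivation:
Hunk 1: at line 3 remove [xevet,qmp] add [ffnh,eijbn] -> 8 lines: okpdc mfu nom ffnh eijbn eurv kvrak hygv
Hunk 2: at line 1 remove [mfu] add [ftfb] -> 8 lines: okpdc ftfb nom ffnh eijbn eurv kvrak hygv
Hunk 3: at line 3 remove [eijbn,eurv] add [euaj] -> 7 lines: okpdc ftfb nom ffnh euaj kvrak hygv
Final line 6: kvrak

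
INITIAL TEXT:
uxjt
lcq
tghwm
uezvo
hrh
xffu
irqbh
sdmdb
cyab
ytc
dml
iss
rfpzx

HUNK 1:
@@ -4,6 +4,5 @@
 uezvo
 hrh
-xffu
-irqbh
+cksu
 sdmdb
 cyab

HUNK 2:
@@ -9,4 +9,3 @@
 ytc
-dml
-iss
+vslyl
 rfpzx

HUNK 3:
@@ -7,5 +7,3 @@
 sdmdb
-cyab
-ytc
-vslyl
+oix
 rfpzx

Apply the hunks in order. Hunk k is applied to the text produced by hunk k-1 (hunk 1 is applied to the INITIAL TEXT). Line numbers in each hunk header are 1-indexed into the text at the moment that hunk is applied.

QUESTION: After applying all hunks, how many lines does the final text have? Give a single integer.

Hunk 1: at line 4 remove [xffu,irqbh] add [cksu] -> 12 lines: uxjt lcq tghwm uezvo hrh cksu sdmdb cyab ytc dml iss rfpzx
Hunk 2: at line 9 remove [dml,iss] add [vslyl] -> 11 lines: uxjt lcq tghwm uezvo hrh cksu sdmdb cyab ytc vslyl rfpzx
Hunk 3: at line 7 remove [cyab,ytc,vslyl] add [oix] -> 9 lines: uxjt lcq tghwm uezvo hrh cksu sdmdb oix rfpzx
Final line count: 9

Answer: 9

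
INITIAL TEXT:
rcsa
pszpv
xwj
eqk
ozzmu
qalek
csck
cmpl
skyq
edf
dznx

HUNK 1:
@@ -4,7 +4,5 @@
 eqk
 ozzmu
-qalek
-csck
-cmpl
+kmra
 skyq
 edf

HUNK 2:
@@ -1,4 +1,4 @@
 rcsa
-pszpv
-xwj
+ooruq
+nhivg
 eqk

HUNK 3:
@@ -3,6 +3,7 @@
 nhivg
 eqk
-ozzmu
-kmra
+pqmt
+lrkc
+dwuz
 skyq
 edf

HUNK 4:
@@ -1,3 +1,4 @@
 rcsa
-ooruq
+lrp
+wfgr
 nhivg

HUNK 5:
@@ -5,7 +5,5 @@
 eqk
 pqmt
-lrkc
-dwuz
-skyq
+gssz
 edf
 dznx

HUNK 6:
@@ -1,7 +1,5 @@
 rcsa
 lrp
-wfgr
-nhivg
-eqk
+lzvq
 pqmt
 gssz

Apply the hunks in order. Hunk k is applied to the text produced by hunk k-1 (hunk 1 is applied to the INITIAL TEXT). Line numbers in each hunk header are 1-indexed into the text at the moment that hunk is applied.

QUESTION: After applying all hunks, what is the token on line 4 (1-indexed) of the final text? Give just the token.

Answer: pqmt

Derivation:
Hunk 1: at line 4 remove [qalek,csck,cmpl] add [kmra] -> 9 lines: rcsa pszpv xwj eqk ozzmu kmra skyq edf dznx
Hunk 2: at line 1 remove [pszpv,xwj] add [ooruq,nhivg] -> 9 lines: rcsa ooruq nhivg eqk ozzmu kmra skyq edf dznx
Hunk 3: at line 3 remove [ozzmu,kmra] add [pqmt,lrkc,dwuz] -> 10 lines: rcsa ooruq nhivg eqk pqmt lrkc dwuz skyq edf dznx
Hunk 4: at line 1 remove [ooruq] add [lrp,wfgr] -> 11 lines: rcsa lrp wfgr nhivg eqk pqmt lrkc dwuz skyq edf dznx
Hunk 5: at line 5 remove [lrkc,dwuz,skyq] add [gssz] -> 9 lines: rcsa lrp wfgr nhivg eqk pqmt gssz edf dznx
Hunk 6: at line 1 remove [wfgr,nhivg,eqk] add [lzvq] -> 7 lines: rcsa lrp lzvq pqmt gssz edf dznx
Final line 4: pqmt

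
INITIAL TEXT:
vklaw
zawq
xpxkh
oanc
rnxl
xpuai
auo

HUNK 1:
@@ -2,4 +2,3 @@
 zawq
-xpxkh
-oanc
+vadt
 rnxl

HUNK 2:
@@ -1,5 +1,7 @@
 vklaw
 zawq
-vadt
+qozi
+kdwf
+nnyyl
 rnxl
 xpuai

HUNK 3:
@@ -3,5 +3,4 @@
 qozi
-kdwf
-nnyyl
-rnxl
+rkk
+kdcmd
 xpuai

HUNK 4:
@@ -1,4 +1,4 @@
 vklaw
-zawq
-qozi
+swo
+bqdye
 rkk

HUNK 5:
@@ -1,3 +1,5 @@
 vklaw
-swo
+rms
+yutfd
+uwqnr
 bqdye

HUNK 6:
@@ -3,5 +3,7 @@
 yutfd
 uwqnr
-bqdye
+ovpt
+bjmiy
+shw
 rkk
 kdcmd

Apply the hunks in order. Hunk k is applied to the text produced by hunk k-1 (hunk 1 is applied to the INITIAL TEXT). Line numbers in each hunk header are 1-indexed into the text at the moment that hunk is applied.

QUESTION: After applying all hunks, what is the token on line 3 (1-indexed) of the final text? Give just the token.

Answer: yutfd

Derivation:
Hunk 1: at line 2 remove [xpxkh,oanc] add [vadt] -> 6 lines: vklaw zawq vadt rnxl xpuai auo
Hunk 2: at line 1 remove [vadt] add [qozi,kdwf,nnyyl] -> 8 lines: vklaw zawq qozi kdwf nnyyl rnxl xpuai auo
Hunk 3: at line 3 remove [kdwf,nnyyl,rnxl] add [rkk,kdcmd] -> 7 lines: vklaw zawq qozi rkk kdcmd xpuai auo
Hunk 4: at line 1 remove [zawq,qozi] add [swo,bqdye] -> 7 lines: vklaw swo bqdye rkk kdcmd xpuai auo
Hunk 5: at line 1 remove [swo] add [rms,yutfd,uwqnr] -> 9 lines: vklaw rms yutfd uwqnr bqdye rkk kdcmd xpuai auo
Hunk 6: at line 3 remove [bqdye] add [ovpt,bjmiy,shw] -> 11 lines: vklaw rms yutfd uwqnr ovpt bjmiy shw rkk kdcmd xpuai auo
Final line 3: yutfd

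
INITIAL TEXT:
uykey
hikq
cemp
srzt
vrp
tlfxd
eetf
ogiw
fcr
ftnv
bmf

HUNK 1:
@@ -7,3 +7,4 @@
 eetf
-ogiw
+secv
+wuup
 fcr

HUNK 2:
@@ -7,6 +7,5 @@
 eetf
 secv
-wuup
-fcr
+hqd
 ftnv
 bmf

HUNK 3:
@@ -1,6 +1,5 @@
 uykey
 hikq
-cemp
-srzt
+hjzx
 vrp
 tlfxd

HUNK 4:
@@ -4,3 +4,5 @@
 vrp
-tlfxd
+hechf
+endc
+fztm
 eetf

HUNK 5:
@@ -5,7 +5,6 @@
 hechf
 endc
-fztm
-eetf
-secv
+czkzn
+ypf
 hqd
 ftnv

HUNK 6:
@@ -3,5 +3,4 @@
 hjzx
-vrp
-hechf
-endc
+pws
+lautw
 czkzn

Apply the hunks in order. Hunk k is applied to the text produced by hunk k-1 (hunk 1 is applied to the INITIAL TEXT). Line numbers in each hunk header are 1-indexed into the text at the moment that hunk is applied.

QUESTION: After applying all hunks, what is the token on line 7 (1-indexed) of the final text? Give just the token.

Hunk 1: at line 7 remove [ogiw] add [secv,wuup] -> 12 lines: uykey hikq cemp srzt vrp tlfxd eetf secv wuup fcr ftnv bmf
Hunk 2: at line 7 remove [wuup,fcr] add [hqd] -> 11 lines: uykey hikq cemp srzt vrp tlfxd eetf secv hqd ftnv bmf
Hunk 3: at line 1 remove [cemp,srzt] add [hjzx] -> 10 lines: uykey hikq hjzx vrp tlfxd eetf secv hqd ftnv bmf
Hunk 4: at line 4 remove [tlfxd] add [hechf,endc,fztm] -> 12 lines: uykey hikq hjzx vrp hechf endc fztm eetf secv hqd ftnv bmf
Hunk 5: at line 5 remove [fztm,eetf,secv] add [czkzn,ypf] -> 11 lines: uykey hikq hjzx vrp hechf endc czkzn ypf hqd ftnv bmf
Hunk 6: at line 3 remove [vrp,hechf,endc] add [pws,lautw] -> 10 lines: uykey hikq hjzx pws lautw czkzn ypf hqd ftnv bmf
Final line 7: ypf

Answer: ypf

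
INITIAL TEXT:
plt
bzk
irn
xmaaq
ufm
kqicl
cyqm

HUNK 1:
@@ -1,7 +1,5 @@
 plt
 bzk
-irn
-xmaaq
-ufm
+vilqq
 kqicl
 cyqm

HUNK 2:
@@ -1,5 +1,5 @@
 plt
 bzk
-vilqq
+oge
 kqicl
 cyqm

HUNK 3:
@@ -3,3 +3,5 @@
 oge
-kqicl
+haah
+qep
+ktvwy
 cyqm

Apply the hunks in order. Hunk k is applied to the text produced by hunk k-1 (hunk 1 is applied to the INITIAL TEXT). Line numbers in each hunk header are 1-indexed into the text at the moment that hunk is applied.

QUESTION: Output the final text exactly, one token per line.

Answer: plt
bzk
oge
haah
qep
ktvwy
cyqm

Derivation:
Hunk 1: at line 1 remove [irn,xmaaq,ufm] add [vilqq] -> 5 lines: plt bzk vilqq kqicl cyqm
Hunk 2: at line 1 remove [vilqq] add [oge] -> 5 lines: plt bzk oge kqicl cyqm
Hunk 3: at line 3 remove [kqicl] add [haah,qep,ktvwy] -> 7 lines: plt bzk oge haah qep ktvwy cyqm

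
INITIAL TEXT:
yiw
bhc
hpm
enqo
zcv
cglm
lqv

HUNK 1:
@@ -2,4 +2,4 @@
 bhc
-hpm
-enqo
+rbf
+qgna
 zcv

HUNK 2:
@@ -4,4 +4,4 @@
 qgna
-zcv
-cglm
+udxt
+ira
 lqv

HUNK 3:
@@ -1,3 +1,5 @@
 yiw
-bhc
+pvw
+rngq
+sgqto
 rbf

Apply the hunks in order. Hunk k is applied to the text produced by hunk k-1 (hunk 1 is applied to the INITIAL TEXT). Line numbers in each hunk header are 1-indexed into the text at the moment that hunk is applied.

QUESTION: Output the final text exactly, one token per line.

Hunk 1: at line 2 remove [hpm,enqo] add [rbf,qgna] -> 7 lines: yiw bhc rbf qgna zcv cglm lqv
Hunk 2: at line 4 remove [zcv,cglm] add [udxt,ira] -> 7 lines: yiw bhc rbf qgna udxt ira lqv
Hunk 3: at line 1 remove [bhc] add [pvw,rngq,sgqto] -> 9 lines: yiw pvw rngq sgqto rbf qgna udxt ira lqv

Answer: yiw
pvw
rngq
sgqto
rbf
qgna
udxt
ira
lqv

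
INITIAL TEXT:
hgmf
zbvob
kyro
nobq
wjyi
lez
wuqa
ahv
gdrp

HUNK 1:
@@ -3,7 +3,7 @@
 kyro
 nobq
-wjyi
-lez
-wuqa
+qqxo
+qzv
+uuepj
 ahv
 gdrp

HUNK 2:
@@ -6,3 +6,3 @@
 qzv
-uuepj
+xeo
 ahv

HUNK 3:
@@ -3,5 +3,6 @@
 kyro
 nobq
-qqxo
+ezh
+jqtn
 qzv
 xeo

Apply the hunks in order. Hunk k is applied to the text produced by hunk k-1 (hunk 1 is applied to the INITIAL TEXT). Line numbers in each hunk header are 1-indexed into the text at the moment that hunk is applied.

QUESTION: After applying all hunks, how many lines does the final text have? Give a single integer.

Hunk 1: at line 3 remove [wjyi,lez,wuqa] add [qqxo,qzv,uuepj] -> 9 lines: hgmf zbvob kyro nobq qqxo qzv uuepj ahv gdrp
Hunk 2: at line 6 remove [uuepj] add [xeo] -> 9 lines: hgmf zbvob kyro nobq qqxo qzv xeo ahv gdrp
Hunk 3: at line 3 remove [qqxo] add [ezh,jqtn] -> 10 lines: hgmf zbvob kyro nobq ezh jqtn qzv xeo ahv gdrp
Final line count: 10

Answer: 10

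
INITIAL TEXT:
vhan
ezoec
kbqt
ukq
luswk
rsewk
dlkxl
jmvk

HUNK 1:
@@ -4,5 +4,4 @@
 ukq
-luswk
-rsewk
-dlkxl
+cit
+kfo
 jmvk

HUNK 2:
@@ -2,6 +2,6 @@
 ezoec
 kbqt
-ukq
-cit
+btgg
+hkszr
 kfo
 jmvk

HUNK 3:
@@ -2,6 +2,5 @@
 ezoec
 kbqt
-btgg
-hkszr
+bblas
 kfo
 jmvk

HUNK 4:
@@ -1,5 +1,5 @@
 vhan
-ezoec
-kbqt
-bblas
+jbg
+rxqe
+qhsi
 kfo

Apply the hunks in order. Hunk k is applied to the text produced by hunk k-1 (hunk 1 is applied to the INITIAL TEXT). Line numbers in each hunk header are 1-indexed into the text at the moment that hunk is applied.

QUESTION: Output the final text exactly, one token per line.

Answer: vhan
jbg
rxqe
qhsi
kfo
jmvk

Derivation:
Hunk 1: at line 4 remove [luswk,rsewk,dlkxl] add [cit,kfo] -> 7 lines: vhan ezoec kbqt ukq cit kfo jmvk
Hunk 2: at line 2 remove [ukq,cit] add [btgg,hkszr] -> 7 lines: vhan ezoec kbqt btgg hkszr kfo jmvk
Hunk 3: at line 2 remove [btgg,hkszr] add [bblas] -> 6 lines: vhan ezoec kbqt bblas kfo jmvk
Hunk 4: at line 1 remove [ezoec,kbqt,bblas] add [jbg,rxqe,qhsi] -> 6 lines: vhan jbg rxqe qhsi kfo jmvk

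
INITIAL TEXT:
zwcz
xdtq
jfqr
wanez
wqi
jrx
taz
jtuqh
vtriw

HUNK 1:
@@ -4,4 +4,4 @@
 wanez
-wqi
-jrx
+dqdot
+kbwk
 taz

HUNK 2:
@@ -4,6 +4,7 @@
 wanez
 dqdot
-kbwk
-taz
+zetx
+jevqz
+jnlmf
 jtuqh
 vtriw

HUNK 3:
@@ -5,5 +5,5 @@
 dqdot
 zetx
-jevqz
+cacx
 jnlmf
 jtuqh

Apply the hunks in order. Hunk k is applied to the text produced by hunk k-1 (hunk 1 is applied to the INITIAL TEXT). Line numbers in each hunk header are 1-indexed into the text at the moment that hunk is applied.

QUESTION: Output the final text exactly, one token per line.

Hunk 1: at line 4 remove [wqi,jrx] add [dqdot,kbwk] -> 9 lines: zwcz xdtq jfqr wanez dqdot kbwk taz jtuqh vtriw
Hunk 2: at line 4 remove [kbwk,taz] add [zetx,jevqz,jnlmf] -> 10 lines: zwcz xdtq jfqr wanez dqdot zetx jevqz jnlmf jtuqh vtriw
Hunk 3: at line 5 remove [jevqz] add [cacx] -> 10 lines: zwcz xdtq jfqr wanez dqdot zetx cacx jnlmf jtuqh vtriw

Answer: zwcz
xdtq
jfqr
wanez
dqdot
zetx
cacx
jnlmf
jtuqh
vtriw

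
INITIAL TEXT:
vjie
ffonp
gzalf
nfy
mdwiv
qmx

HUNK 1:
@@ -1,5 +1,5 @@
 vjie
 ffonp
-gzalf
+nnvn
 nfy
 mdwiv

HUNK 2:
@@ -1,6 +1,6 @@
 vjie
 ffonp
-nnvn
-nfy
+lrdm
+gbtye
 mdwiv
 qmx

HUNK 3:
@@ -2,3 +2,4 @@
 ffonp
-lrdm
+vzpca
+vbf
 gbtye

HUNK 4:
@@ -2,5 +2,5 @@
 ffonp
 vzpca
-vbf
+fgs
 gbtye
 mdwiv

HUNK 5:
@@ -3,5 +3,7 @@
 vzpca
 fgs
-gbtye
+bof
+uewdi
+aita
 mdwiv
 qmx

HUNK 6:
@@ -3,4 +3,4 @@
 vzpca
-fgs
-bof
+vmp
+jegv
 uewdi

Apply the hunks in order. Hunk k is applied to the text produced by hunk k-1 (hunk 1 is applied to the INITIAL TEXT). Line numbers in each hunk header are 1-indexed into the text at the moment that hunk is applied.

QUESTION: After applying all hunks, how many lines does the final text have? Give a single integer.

Hunk 1: at line 1 remove [gzalf] add [nnvn] -> 6 lines: vjie ffonp nnvn nfy mdwiv qmx
Hunk 2: at line 1 remove [nnvn,nfy] add [lrdm,gbtye] -> 6 lines: vjie ffonp lrdm gbtye mdwiv qmx
Hunk 3: at line 2 remove [lrdm] add [vzpca,vbf] -> 7 lines: vjie ffonp vzpca vbf gbtye mdwiv qmx
Hunk 4: at line 2 remove [vbf] add [fgs] -> 7 lines: vjie ffonp vzpca fgs gbtye mdwiv qmx
Hunk 5: at line 3 remove [gbtye] add [bof,uewdi,aita] -> 9 lines: vjie ffonp vzpca fgs bof uewdi aita mdwiv qmx
Hunk 6: at line 3 remove [fgs,bof] add [vmp,jegv] -> 9 lines: vjie ffonp vzpca vmp jegv uewdi aita mdwiv qmx
Final line count: 9

Answer: 9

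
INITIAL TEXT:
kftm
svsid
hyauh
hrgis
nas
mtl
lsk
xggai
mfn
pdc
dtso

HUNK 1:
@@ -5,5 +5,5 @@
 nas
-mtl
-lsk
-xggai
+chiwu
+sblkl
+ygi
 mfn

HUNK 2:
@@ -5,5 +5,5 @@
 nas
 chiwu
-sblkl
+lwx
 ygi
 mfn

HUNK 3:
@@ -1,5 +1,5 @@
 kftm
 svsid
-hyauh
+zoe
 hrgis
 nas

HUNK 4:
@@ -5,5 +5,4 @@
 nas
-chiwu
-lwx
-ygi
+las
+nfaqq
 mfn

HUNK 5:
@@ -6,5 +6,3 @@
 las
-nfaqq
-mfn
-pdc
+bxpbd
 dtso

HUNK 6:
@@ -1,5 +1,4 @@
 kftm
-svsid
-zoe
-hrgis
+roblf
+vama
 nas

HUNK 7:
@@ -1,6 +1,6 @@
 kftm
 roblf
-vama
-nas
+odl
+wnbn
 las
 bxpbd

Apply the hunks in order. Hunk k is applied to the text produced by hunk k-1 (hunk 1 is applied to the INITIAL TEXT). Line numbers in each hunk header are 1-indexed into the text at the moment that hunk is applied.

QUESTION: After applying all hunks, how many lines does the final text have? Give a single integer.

Hunk 1: at line 5 remove [mtl,lsk,xggai] add [chiwu,sblkl,ygi] -> 11 lines: kftm svsid hyauh hrgis nas chiwu sblkl ygi mfn pdc dtso
Hunk 2: at line 5 remove [sblkl] add [lwx] -> 11 lines: kftm svsid hyauh hrgis nas chiwu lwx ygi mfn pdc dtso
Hunk 3: at line 1 remove [hyauh] add [zoe] -> 11 lines: kftm svsid zoe hrgis nas chiwu lwx ygi mfn pdc dtso
Hunk 4: at line 5 remove [chiwu,lwx,ygi] add [las,nfaqq] -> 10 lines: kftm svsid zoe hrgis nas las nfaqq mfn pdc dtso
Hunk 5: at line 6 remove [nfaqq,mfn,pdc] add [bxpbd] -> 8 lines: kftm svsid zoe hrgis nas las bxpbd dtso
Hunk 6: at line 1 remove [svsid,zoe,hrgis] add [roblf,vama] -> 7 lines: kftm roblf vama nas las bxpbd dtso
Hunk 7: at line 1 remove [vama,nas] add [odl,wnbn] -> 7 lines: kftm roblf odl wnbn las bxpbd dtso
Final line count: 7

Answer: 7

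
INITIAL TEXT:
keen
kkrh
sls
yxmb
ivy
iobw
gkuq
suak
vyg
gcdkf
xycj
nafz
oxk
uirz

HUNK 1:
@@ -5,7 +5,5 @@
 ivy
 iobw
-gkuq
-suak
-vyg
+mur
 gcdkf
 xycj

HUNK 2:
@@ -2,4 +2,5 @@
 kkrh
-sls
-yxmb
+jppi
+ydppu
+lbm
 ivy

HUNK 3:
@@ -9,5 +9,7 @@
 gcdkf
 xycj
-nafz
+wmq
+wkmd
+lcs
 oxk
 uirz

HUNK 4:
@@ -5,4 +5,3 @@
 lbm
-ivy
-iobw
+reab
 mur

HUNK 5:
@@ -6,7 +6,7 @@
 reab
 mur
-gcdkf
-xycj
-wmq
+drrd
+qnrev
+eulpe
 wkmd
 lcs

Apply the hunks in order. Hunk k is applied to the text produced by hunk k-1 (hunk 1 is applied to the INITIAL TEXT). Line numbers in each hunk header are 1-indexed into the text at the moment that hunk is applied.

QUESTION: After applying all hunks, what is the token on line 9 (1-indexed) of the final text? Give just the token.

Hunk 1: at line 5 remove [gkuq,suak,vyg] add [mur] -> 12 lines: keen kkrh sls yxmb ivy iobw mur gcdkf xycj nafz oxk uirz
Hunk 2: at line 2 remove [sls,yxmb] add [jppi,ydppu,lbm] -> 13 lines: keen kkrh jppi ydppu lbm ivy iobw mur gcdkf xycj nafz oxk uirz
Hunk 3: at line 9 remove [nafz] add [wmq,wkmd,lcs] -> 15 lines: keen kkrh jppi ydppu lbm ivy iobw mur gcdkf xycj wmq wkmd lcs oxk uirz
Hunk 4: at line 5 remove [ivy,iobw] add [reab] -> 14 lines: keen kkrh jppi ydppu lbm reab mur gcdkf xycj wmq wkmd lcs oxk uirz
Hunk 5: at line 6 remove [gcdkf,xycj,wmq] add [drrd,qnrev,eulpe] -> 14 lines: keen kkrh jppi ydppu lbm reab mur drrd qnrev eulpe wkmd lcs oxk uirz
Final line 9: qnrev

Answer: qnrev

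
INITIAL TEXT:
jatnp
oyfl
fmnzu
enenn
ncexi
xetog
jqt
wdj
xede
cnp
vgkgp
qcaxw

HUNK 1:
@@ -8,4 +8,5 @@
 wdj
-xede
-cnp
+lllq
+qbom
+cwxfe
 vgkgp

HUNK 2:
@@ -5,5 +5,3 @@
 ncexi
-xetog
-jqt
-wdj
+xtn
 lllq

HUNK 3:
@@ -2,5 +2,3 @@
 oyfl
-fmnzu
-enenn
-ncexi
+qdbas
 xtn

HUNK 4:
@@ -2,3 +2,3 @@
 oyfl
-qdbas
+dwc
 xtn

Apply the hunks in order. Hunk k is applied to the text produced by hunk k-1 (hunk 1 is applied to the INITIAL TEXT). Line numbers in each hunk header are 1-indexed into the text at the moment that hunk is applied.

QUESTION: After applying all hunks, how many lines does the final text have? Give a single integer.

Answer: 9

Derivation:
Hunk 1: at line 8 remove [xede,cnp] add [lllq,qbom,cwxfe] -> 13 lines: jatnp oyfl fmnzu enenn ncexi xetog jqt wdj lllq qbom cwxfe vgkgp qcaxw
Hunk 2: at line 5 remove [xetog,jqt,wdj] add [xtn] -> 11 lines: jatnp oyfl fmnzu enenn ncexi xtn lllq qbom cwxfe vgkgp qcaxw
Hunk 3: at line 2 remove [fmnzu,enenn,ncexi] add [qdbas] -> 9 lines: jatnp oyfl qdbas xtn lllq qbom cwxfe vgkgp qcaxw
Hunk 4: at line 2 remove [qdbas] add [dwc] -> 9 lines: jatnp oyfl dwc xtn lllq qbom cwxfe vgkgp qcaxw
Final line count: 9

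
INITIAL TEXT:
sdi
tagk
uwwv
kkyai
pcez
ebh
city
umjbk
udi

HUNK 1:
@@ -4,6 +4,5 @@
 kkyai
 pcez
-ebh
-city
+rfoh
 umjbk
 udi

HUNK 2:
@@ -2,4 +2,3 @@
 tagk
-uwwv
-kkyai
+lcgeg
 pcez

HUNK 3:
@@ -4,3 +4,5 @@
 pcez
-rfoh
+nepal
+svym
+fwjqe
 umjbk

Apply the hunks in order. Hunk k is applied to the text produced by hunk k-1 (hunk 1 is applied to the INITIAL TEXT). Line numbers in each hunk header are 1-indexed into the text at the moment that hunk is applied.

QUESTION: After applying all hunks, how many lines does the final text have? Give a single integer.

Answer: 9

Derivation:
Hunk 1: at line 4 remove [ebh,city] add [rfoh] -> 8 lines: sdi tagk uwwv kkyai pcez rfoh umjbk udi
Hunk 2: at line 2 remove [uwwv,kkyai] add [lcgeg] -> 7 lines: sdi tagk lcgeg pcez rfoh umjbk udi
Hunk 3: at line 4 remove [rfoh] add [nepal,svym,fwjqe] -> 9 lines: sdi tagk lcgeg pcez nepal svym fwjqe umjbk udi
Final line count: 9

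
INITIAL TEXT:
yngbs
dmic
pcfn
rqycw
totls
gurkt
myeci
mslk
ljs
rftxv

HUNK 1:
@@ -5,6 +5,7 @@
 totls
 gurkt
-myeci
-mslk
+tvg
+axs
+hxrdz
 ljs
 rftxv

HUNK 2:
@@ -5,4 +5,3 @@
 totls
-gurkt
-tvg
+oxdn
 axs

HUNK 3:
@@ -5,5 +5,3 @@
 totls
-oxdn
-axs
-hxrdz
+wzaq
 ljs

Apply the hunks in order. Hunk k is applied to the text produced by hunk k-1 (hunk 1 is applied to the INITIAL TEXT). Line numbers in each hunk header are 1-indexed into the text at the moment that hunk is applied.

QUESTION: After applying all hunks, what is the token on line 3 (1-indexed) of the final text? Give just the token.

Hunk 1: at line 5 remove [myeci,mslk] add [tvg,axs,hxrdz] -> 11 lines: yngbs dmic pcfn rqycw totls gurkt tvg axs hxrdz ljs rftxv
Hunk 2: at line 5 remove [gurkt,tvg] add [oxdn] -> 10 lines: yngbs dmic pcfn rqycw totls oxdn axs hxrdz ljs rftxv
Hunk 3: at line 5 remove [oxdn,axs,hxrdz] add [wzaq] -> 8 lines: yngbs dmic pcfn rqycw totls wzaq ljs rftxv
Final line 3: pcfn

Answer: pcfn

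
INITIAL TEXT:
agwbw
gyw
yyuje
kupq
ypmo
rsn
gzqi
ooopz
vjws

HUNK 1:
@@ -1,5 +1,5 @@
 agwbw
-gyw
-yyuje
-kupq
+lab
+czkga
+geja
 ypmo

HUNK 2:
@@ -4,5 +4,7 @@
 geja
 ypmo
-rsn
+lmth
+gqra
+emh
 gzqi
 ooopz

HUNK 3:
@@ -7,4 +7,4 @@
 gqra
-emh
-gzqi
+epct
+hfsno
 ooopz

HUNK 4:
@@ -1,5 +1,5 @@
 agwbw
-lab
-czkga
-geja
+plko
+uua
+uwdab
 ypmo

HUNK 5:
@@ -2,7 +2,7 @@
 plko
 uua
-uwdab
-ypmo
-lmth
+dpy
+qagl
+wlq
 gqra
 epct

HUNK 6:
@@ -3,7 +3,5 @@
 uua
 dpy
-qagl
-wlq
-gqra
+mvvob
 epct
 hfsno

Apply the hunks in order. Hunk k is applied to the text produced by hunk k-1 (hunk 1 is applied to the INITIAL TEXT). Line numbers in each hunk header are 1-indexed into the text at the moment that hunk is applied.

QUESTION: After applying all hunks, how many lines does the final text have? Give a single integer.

Answer: 9

Derivation:
Hunk 1: at line 1 remove [gyw,yyuje,kupq] add [lab,czkga,geja] -> 9 lines: agwbw lab czkga geja ypmo rsn gzqi ooopz vjws
Hunk 2: at line 4 remove [rsn] add [lmth,gqra,emh] -> 11 lines: agwbw lab czkga geja ypmo lmth gqra emh gzqi ooopz vjws
Hunk 3: at line 7 remove [emh,gzqi] add [epct,hfsno] -> 11 lines: agwbw lab czkga geja ypmo lmth gqra epct hfsno ooopz vjws
Hunk 4: at line 1 remove [lab,czkga,geja] add [plko,uua,uwdab] -> 11 lines: agwbw plko uua uwdab ypmo lmth gqra epct hfsno ooopz vjws
Hunk 5: at line 2 remove [uwdab,ypmo,lmth] add [dpy,qagl,wlq] -> 11 lines: agwbw plko uua dpy qagl wlq gqra epct hfsno ooopz vjws
Hunk 6: at line 3 remove [qagl,wlq,gqra] add [mvvob] -> 9 lines: agwbw plko uua dpy mvvob epct hfsno ooopz vjws
Final line count: 9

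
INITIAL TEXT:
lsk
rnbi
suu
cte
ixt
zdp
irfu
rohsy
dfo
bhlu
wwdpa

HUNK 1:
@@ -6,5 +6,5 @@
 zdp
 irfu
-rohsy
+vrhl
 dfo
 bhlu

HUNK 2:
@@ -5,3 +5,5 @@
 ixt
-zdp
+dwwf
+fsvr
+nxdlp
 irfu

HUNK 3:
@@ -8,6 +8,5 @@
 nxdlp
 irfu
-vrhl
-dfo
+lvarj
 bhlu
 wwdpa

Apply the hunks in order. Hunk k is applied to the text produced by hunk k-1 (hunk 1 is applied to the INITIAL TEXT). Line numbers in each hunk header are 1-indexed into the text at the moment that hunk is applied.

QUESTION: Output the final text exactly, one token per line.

Hunk 1: at line 6 remove [rohsy] add [vrhl] -> 11 lines: lsk rnbi suu cte ixt zdp irfu vrhl dfo bhlu wwdpa
Hunk 2: at line 5 remove [zdp] add [dwwf,fsvr,nxdlp] -> 13 lines: lsk rnbi suu cte ixt dwwf fsvr nxdlp irfu vrhl dfo bhlu wwdpa
Hunk 3: at line 8 remove [vrhl,dfo] add [lvarj] -> 12 lines: lsk rnbi suu cte ixt dwwf fsvr nxdlp irfu lvarj bhlu wwdpa

Answer: lsk
rnbi
suu
cte
ixt
dwwf
fsvr
nxdlp
irfu
lvarj
bhlu
wwdpa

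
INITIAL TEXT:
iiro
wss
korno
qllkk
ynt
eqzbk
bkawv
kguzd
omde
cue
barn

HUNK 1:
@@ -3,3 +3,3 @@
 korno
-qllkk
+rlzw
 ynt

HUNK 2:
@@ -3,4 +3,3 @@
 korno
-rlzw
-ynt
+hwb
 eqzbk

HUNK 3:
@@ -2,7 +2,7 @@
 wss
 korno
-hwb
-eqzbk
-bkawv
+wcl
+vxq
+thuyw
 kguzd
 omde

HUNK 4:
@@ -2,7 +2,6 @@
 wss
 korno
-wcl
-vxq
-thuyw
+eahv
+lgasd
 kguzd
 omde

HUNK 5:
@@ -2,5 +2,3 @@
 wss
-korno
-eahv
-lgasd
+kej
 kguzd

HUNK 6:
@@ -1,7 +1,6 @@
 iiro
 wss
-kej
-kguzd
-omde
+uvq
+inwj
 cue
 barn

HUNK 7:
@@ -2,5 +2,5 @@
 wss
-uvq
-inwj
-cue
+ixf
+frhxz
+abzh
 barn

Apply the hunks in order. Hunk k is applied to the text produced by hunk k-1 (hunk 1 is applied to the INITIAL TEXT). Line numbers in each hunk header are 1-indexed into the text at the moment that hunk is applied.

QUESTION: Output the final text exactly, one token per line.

Hunk 1: at line 3 remove [qllkk] add [rlzw] -> 11 lines: iiro wss korno rlzw ynt eqzbk bkawv kguzd omde cue barn
Hunk 2: at line 3 remove [rlzw,ynt] add [hwb] -> 10 lines: iiro wss korno hwb eqzbk bkawv kguzd omde cue barn
Hunk 3: at line 2 remove [hwb,eqzbk,bkawv] add [wcl,vxq,thuyw] -> 10 lines: iiro wss korno wcl vxq thuyw kguzd omde cue barn
Hunk 4: at line 2 remove [wcl,vxq,thuyw] add [eahv,lgasd] -> 9 lines: iiro wss korno eahv lgasd kguzd omde cue barn
Hunk 5: at line 2 remove [korno,eahv,lgasd] add [kej] -> 7 lines: iiro wss kej kguzd omde cue barn
Hunk 6: at line 1 remove [kej,kguzd,omde] add [uvq,inwj] -> 6 lines: iiro wss uvq inwj cue barn
Hunk 7: at line 2 remove [uvq,inwj,cue] add [ixf,frhxz,abzh] -> 6 lines: iiro wss ixf frhxz abzh barn

Answer: iiro
wss
ixf
frhxz
abzh
barn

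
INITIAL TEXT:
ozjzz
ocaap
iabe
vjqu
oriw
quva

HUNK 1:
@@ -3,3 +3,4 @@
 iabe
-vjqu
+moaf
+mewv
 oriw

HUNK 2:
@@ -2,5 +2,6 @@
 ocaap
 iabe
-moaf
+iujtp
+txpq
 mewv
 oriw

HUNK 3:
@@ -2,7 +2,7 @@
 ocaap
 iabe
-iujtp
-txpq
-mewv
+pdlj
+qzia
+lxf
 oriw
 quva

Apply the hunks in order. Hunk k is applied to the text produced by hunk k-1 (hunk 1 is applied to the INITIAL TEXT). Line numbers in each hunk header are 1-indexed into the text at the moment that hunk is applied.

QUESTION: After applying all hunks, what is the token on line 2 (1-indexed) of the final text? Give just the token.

Answer: ocaap

Derivation:
Hunk 1: at line 3 remove [vjqu] add [moaf,mewv] -> 7 lines: ozjzz ocaap iabe moaf mewv oriw quva
Hunk 2: at line 2 remove [moaf] add [iujtp,txpq] -> 8 lines: ozjzz ocaap iabe iujtp txpq mewv oriw quva
Hunk 3: at line 2 remove [iujtp,txpq,mewv] add [pdlj,qzia,lxf] -> 8 lines: ozjzz ocaap iabe pdlj qzia lxf oriw quva
Final line 2: ocaap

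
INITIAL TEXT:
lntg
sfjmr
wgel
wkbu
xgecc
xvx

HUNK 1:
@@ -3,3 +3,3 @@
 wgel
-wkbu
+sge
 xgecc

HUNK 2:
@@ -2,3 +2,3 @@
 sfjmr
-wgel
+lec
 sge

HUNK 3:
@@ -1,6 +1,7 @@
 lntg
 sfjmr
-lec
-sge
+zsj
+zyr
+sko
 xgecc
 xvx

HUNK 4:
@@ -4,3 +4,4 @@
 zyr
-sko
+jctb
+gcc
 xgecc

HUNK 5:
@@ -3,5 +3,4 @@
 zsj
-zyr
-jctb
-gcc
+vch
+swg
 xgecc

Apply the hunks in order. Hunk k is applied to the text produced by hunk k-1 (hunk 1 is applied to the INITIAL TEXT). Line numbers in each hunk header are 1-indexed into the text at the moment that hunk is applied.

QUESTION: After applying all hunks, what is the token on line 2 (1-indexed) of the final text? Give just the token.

Answer: sfjmr

Derivation:
Hunk 1: at line 3 remove [wkbu] add [sge] -> 6 lines: lntg sfjmr wgel sge xgecc xvx
Hunk 2: at line 2 remove [wgel] add [lec] -> 6 lines: lntg sfjmr lec sge xgecc xvx
Hunk 3: at line 1 remove [lec,sge] add [zsj,zyr,sko] -> 7 lines: lntg sfjmr zsj zyr sko xgecc xvx
Hunk 4: at line 4 remove [sko] add [jctb,gcc] -> 8 lines: lntg sfjmr zsj zyr jctb gcc xgecc xvx
Hunk 5: at line 3 remove [zyr,jctb,gcc] add [vch,swg] -> 7 lines: lntg sfjmr zsj vch swg xgecc xvx
Final line 2: sfjmr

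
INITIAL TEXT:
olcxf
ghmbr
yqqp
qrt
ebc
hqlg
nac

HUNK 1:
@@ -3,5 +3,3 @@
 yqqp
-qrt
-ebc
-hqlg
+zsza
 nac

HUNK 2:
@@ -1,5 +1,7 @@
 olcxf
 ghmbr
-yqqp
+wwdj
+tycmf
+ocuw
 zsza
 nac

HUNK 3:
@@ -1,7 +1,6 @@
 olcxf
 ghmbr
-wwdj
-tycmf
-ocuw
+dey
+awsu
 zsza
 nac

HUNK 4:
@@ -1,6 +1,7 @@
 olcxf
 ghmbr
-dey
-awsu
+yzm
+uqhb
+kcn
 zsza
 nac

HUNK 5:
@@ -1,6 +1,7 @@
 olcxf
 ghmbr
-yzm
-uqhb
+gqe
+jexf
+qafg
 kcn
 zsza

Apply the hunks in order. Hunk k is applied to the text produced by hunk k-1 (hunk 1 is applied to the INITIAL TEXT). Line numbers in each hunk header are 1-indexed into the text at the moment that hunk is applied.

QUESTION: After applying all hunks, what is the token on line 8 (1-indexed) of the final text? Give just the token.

Answer: nac

Derivation:
Hunk 1: at line 3 remove [qrt,ebc,hqlg] add [zsza] -> 5 lines: olcxf ghmbr yqqp zsza nac
Hunk 2: at line 1 remove [yqqp] add [wwdj,tycmf,ocuw] -> 7 lines: olcxf ghmbr wwdj tycmf ocuw zsza nac
Hunk 3: at line 1 remove [wwdj,tycmf,ocuw] add [dey,awsu] -> 6 lines: olcxf ghmbr dey awsu zsza nac
Hunk 4: at line 1 remove [dey,awsu] add [yzm,uqhb,kcn] -> 7 lines: olcxf ghmbr yzm uqhb kcn zsza nac
Hunk 5: at line 1 remove [yzm,uqhb] add [gqe,jexf,qafg] -> 8 lines: olcxf ghmbr gqe jexf qafg kcn zsza nac
Final line 8: nac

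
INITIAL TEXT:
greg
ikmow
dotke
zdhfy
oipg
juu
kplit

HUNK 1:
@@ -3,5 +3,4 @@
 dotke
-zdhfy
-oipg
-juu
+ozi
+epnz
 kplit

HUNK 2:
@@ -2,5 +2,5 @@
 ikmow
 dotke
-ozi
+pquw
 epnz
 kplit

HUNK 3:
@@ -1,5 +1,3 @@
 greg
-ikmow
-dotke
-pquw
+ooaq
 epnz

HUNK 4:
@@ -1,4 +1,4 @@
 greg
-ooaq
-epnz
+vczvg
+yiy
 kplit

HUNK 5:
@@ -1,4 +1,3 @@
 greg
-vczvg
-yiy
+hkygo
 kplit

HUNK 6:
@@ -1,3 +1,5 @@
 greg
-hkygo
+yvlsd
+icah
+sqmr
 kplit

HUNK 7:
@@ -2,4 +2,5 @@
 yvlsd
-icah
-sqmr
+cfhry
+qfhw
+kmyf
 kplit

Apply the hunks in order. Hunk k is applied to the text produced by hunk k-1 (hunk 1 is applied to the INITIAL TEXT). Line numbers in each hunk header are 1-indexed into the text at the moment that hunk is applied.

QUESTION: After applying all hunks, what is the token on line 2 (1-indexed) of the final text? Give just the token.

Hunk 1: at line 3 remove [zdhfy,oipg,juu] add [ozi,epnz] -> 6 lines: greg ikmow dotke ozi epnz kplit
Hunk 2: at line 2 remove [ozi] add [pquw] -> 6 lines: greg ikmow dotke pquw epnz kplit
Hunk 3: at line 1 remove [ikmow,dotke,pquw] add [ooaq] -> 4 lines: greg ooaq epnz kplit
Hunk 4: at line 1 remove [ooaq,epnz] add [vczvg,yiy] -> 4 lines: greg vczvg yiy kplit
Hunk 5: at line 1 remove [vczvg,yiy] add [hkygo] -> 3 lines: greg hkygo kplit
Hunk 6: at line 1 remove [hkygo] add [yvlsd,icah,sqmr] -> 5 lines: greg yvlsd icah sqmr kplit
Hunk 7: at line 2 remove [icah,sqmr] add [cfhry,qfhw,kmyf] -> 6 lines: greg yvlsd cfhry qfhw kmyf kplit
Final line 2: yvlsd

Answer: yvlsd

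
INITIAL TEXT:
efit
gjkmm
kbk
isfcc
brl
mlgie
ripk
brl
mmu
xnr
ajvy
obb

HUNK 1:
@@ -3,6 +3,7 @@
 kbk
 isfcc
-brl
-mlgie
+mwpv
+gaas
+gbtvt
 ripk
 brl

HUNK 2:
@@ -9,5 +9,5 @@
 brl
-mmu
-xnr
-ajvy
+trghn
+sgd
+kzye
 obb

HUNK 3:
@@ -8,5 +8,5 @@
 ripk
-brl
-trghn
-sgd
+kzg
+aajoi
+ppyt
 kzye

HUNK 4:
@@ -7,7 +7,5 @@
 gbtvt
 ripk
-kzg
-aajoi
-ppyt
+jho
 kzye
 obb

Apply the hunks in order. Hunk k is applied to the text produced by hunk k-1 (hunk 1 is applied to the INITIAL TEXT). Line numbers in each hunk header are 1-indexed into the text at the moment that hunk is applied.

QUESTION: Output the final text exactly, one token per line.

Hunk 1: at line 3 remove [brl,mlgie] add [mwpv,gaas,gbtvt] -> 13 lines: efit gjkmm kbk isfcc mwpv gaas gbtvt ripk brl mmu xnr ajvy obb
Hunk 2: at line 9 remove [mmu,xnr,ajvy] add [trghn,sgd,kzye] -> 13 lines: efit gjkmm kbk isfcc mwpv gaas gbtvt ripk brl trghn sgd kzye obb
Hunk 3: at line 8 remove [brl,trghn,sgd] add [kzg,aajoi,ppyt] -> 13 lines: efit gjkmm kbk isfcc mwpv gaas gbtvt ripk kzg aajoi ppyt kzye obb
Hunk 4: at line 7 remove [kzg,aajoi,ppyt] add [jho] -> 11 lines: efit gjkmm kbk isfcc mwpv gaas gbtvt ripk jho kzye obb

Answer: efit
gjkmm
kbk
isfcc
mwpv
gaas
gbtvt
ripk
jho
kzye
obb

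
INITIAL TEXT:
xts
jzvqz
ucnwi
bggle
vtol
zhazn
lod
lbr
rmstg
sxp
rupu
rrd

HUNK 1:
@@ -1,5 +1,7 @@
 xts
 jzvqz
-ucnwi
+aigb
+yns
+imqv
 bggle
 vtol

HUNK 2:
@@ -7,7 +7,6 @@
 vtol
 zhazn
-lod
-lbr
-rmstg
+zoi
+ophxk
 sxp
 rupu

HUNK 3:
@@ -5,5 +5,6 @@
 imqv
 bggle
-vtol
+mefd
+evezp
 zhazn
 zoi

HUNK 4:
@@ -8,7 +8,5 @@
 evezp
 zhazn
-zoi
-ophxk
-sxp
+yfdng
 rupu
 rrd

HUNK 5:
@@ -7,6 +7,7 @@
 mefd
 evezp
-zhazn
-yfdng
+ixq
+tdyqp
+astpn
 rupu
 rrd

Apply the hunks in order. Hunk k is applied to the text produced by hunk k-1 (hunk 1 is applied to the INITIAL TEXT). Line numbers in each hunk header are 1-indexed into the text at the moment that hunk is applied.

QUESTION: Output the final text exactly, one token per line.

Hunk 1: at line 1 remove [ucnwi] add [aigb,yns,imqv] -> 14 lines: xts jzvqz aigb yns imqv bggle vtol zhazn lod lbr rmstg sxp rupu rrd
Hunk 2: at line 7 remove [lod,lbr,rmstg] add [zoi,ophxk] -> 13 lines: xts jzvqz aigb yns imqv bggle vtol zhazn zoi ophxk sxp rupu rrd
Hunk 3: at line 5 remove [vtol] add [mefd,evezp] -> 14 lines: xts jzvqz aigb yns imqv bggle mefd evezp zhazn zoi ophxk sxp rupu rrd
Hunk 4: at line 8 remove [zoi,ophxk,sxp] add [yfdng] -> 12 lines: xts jzvqz aigb yns imqv bggle mefd evezp zhazn yfdng rupu rrd
Hunk 5: at line 7 remove [zhazn,yfdng] add [ixq,tdyqp,astpn] -> 13 lines: xts jzvqz aigb yns imqv bggle mefd evezp ixq tdyqp astpn rupu rrd

Answer: xts
jzvqz
aigb
yns
imqv
bggle
mefd
evezp
ixq
tdyqp
astpn
rupu
rrd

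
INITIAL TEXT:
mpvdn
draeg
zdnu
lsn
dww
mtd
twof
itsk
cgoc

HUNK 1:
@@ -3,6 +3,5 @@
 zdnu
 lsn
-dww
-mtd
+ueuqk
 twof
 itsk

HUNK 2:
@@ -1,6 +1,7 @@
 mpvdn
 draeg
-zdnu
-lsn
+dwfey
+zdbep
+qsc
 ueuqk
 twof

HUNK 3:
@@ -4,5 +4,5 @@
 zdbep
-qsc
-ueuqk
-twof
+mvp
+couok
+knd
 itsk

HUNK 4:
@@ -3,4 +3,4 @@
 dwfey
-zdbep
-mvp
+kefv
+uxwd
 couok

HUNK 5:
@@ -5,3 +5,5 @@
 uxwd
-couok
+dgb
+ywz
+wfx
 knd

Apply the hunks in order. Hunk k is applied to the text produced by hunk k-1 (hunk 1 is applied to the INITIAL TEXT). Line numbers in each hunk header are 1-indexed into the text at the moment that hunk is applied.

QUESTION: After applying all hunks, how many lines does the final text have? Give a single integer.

Answer: 11

Derivation:
Hunk 1: at line 3 remove [dww,mtd] add [ueuqk] -> 8 lines: mpvdn draeg zdnu lsn ueuqk twof itsk cgoc
Hunk 2: at line 1 remove [zdnu,lsn] add [dwfey,zdbep,qsc] -> 9 lines: mpvdn draeg dwfey zdbep qsc ueuqk twof itsk cgoc
Hunk 3: at line 4 remove [qsc,ueuqk,twof] add [mvp,couok,knd] -> 9 lines: mpvdn draeg dwfey zdbep mvp couok knd itsk cgoc
Hunk 4: at line 3 remove [zdbep,mvp] add [kefv,uxwd] -> 9 lines: mpvdn draeg dwfey kefv uxwd couok knd itsk cgoc
Hunk 5: at line 5 remove [couok] add [dgb,ywz,wfx] -> 11 lines: mpvdn draeg dwfey kefv uxwd dgb ywz wfx knd itsk cgoc
Final line count: 11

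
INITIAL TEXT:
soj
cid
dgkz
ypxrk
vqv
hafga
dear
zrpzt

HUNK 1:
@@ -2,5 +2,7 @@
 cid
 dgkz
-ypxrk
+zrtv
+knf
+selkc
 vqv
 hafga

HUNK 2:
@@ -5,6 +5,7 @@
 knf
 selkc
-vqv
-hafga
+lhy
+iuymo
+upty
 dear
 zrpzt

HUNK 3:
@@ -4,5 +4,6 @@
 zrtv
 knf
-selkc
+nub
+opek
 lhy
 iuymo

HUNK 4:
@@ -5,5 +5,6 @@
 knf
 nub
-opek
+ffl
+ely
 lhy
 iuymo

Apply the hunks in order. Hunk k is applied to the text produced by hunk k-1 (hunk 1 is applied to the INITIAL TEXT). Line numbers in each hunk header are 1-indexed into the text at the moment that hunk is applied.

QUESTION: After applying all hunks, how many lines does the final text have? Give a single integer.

Answer: 13

Derivation:
Hunk 1: at line 2 remove [ypxrk] add [zrtv,knf,selkc] -> 10 lines: soj cid dgkz zrtv knf selkc vqv hafga dear zrpzt
Hunk 2: at line 5 remove [vqv,hafga] add [lhy,iuymo,upty] -> 11 lines: soj cid dgkz zrtv knf selkc lhy iuymo upty dear zrpzt
Hunk 3: at line 4 remove [selkc] add [nub,opek] -> 12 lines: soj cid dgkz zrtv knf nub opek lhy iuymo upty dear zrpzt
Hunk 4: at line 5 remove [opek] add [ffl,ely] -> 13 lines: soj cid dgkz zrtv knf nub ffl ely lhy iuymo upty dear zrpzt
Final line count: 13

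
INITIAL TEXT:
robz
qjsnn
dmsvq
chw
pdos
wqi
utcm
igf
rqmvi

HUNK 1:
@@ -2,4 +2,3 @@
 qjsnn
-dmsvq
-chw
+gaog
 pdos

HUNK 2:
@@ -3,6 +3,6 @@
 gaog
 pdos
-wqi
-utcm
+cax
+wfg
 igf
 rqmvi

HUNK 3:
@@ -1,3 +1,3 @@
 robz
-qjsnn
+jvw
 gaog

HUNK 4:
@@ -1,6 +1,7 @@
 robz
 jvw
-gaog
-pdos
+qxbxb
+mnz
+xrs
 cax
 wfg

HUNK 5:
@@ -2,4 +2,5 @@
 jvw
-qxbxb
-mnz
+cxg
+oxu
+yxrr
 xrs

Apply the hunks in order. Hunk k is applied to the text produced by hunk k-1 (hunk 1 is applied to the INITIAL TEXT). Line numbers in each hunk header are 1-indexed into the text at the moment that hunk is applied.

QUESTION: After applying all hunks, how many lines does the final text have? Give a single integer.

Answer: 10

Derivation:
Hunk 1: at line 2 remove [dmsvq,chw] add [gaog] -> 8 lines: robz qjsnn gaog pdos wqi utcm igf rqmvi
Hunk 2: at line 3 remove [wqi,utcm] add [cax,wfg] -> 8 lines: robz qjsnn gaog pdos cax wfg igf rqmvi
Hunk 3: at line 1 remove [qjsnn] add [jvw] -> 8 lines: robz jvw gaog pdos cax wfg igf rqmvi
Hunk 4: at line 1 remove [gaog,pdos] add [qxbxb,mnz,xrs] -> 9 lines: robz jvw qxbxb mnz xrs cax wfg igf rqmvi
Hunk 5: at line 2 remove [qxbxb,mnz] add [cxg,oxu,yxrr] -> 10 lines: robz jvw cxg oxu yxrr xrs cax wfg igf rqmvi
Final line count: 10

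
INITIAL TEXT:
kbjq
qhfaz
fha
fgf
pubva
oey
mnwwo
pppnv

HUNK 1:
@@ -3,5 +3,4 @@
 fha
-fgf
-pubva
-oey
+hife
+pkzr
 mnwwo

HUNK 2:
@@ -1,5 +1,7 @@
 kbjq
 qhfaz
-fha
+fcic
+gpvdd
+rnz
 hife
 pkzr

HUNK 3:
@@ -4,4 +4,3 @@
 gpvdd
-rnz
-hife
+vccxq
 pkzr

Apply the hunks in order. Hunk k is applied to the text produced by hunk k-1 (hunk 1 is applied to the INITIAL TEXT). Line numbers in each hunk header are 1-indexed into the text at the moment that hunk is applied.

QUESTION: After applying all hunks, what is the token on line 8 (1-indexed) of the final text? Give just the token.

Answer: pppnv

Derivation:
Hunk 1: at line 3 remove [fgf,pubva,oey] add [hife,pkzr] -> 7 lines: kbjq qhfaz fha hife pkzr mnwwo pppnv
Hunk 2: at line 1 remove [fha] add [fcic,gpvdd,rnz] -> 9 lines: kbjq qhfaz fcic gpvdd rnz hife pkzr mnwwo pppnv
Hunk 3: at line 4 remove [rnz,hife] add [vccxq] -> 8 lines: kbjq qhfaz fcic gpvdd vccxq pkzr mnwwo pppnv
Final line 8: pppnv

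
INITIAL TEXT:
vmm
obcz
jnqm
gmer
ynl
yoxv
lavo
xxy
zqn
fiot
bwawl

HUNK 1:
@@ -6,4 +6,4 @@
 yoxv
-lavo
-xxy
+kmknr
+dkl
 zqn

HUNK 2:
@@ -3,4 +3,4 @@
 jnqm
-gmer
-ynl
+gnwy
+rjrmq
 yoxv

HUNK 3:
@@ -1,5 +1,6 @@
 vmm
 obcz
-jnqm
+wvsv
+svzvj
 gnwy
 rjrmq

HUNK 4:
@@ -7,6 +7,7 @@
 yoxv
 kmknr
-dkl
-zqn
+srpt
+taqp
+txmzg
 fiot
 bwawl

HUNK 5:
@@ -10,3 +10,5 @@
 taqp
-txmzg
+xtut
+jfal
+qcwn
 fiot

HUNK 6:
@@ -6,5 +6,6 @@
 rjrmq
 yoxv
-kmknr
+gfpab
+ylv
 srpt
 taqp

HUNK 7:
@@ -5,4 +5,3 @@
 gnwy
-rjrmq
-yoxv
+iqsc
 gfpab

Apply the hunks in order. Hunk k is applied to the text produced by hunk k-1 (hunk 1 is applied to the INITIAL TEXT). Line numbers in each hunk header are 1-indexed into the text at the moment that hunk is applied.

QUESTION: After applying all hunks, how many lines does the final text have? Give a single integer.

Answer: 15

Derivation:
Hunk 1: at line 6 remove [lavo,xxy] add [kmknr,dkl] -> 11 lines: vmm obcz jnqm gmer ynl yoxv kmknr dkl zqn fiot bwawl
Hunk 2: at line 3 remove [gmer,ynl] add [gnwy,rjrmq] -> 11 lines: vmm obcz jnqm gnwy rjrmq yoxv kmknr dkl zqn fiot bwawl
Hunk 3: at line 1 remove [jnqm] add [wvsv,svzvj] -> 12 lines: vmm obcz wvsv svzvj gnwy rjrmq yoxv kmknr dkl zqn fiot bwawl
Hunk 4: at line 7 remove [dkl,zqn] add [srpt,taqp,txmzg] -> 13 lines: vmm obcz wvsv svzvj gnwy rjrmq yoxv kmknr srpt taqp txmzg fiot bwawl
Hunk 5: at line 10 remove [txmzg] add [xtut,jfal,qcwn] -> 15 lines: vmm obcz wvsv svzvj gnwy rjrmq yoxv kmknr srpt taqp xtut jfal qcwn fiot bwawl
Hunk 6: at line 6 remove [kmknr] add [gfpab,ylv] -> 16 lines: vmm obcz wvsv svzvj gnwy rjrmq yoxv gfpab ylv srpt taqp xtut jfal qcwn fiot bwawl
Hunk 7: at line 5 remove [rjrmq,yoxv] add [iqsc] -> 15 lines: vmm obcz wvsv svzvj gnwy iqsc gfpab ylv srpt taqp xtut jfal qcwn fiot bwawl
Final line count: 15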